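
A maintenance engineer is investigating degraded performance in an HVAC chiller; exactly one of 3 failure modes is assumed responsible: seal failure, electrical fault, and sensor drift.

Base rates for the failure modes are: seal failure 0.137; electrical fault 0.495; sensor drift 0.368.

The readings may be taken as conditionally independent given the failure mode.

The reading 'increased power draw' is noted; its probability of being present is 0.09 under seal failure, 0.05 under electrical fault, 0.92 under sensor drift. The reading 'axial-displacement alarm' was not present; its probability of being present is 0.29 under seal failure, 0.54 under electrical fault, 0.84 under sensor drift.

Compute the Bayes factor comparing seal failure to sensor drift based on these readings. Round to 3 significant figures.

0.434

Take the product of per-reading likelihoods under each hypothesis (using 1 − P(present | H) for each absent reading), then divide.
  seal failure: 0.09 × (1 − 0.29) = 0.0639
  sensor drift: 0.92 × (1 − 0.84) = 0.1472
Bayes factor = 0.0639 / 0.1472 ≈ 0.434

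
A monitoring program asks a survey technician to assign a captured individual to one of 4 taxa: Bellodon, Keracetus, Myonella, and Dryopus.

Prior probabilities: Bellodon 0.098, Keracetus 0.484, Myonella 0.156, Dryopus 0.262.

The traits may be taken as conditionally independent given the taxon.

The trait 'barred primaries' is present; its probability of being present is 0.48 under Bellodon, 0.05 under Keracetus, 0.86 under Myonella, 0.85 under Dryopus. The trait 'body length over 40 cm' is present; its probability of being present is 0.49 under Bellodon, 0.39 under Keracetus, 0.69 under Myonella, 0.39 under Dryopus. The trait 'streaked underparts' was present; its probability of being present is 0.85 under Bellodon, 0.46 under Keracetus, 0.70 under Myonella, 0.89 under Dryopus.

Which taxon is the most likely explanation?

Dryopus

By Bayes' rule with conditional independence, the unnormalized weight for each hypothesis is prior × ∏ likelihoods:
  Bellodon: 0.098 × 0.48 × 0.49 × 0.85 = 0.019592
  Keracetus: 0.484 × 0.05 × 0.39 × 0.46 = 0.0043415
  Myonella: 0.156 × 0.86 × 0.69 × 0.70 = 0.064799
  Dryopus: 0.262 × 0.85 × 0.39 × 0.89 = 0.077299
The unnormalized weights sum to 0.16603.
P(Bellodon | evidence) ≈ 0.019592 / 0.16603 ≈ 0.118
P(Keracetus | evidence) ≈ 0.0043415 / 0.16603 ≈ 0.026
P(Myonella | evidence) ≈ 0.064799 / 0.16603 ≈ 0.390
P(Dryopus | evidence) ≈ 0.077299 / 0.16603 ≈ 0.466
The largest is 0.466, so Dryopus is most probable.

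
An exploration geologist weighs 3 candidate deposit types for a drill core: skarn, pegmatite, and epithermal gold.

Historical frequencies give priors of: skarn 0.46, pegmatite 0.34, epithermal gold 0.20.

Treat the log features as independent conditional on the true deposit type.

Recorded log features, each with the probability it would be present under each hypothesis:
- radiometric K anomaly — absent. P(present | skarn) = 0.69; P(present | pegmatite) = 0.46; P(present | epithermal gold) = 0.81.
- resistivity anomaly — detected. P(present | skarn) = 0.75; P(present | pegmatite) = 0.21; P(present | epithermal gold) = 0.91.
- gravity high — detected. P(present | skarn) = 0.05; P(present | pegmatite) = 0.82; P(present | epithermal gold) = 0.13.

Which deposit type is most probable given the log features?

For each hypothesis, the unnormalized posterior weight is prior × product of the log feature likelihoods (using 1 − P(present | H) for each absent log feature):
  skarn: 0.46 × (1 − 0.69) × 0.75 × 0.05 = 0.0053475
  pegmatite: 0.34 × (1 − 0.46) × 0.21 × 0.82 = 0.031616
  epithermal gold: 0.20 × (1 − 0.81) × 0.91 × 0.13 = 0.0044954
Normalizing constant Z = 0.0053475 + 0.031616 + 0.0044954 = 0.041459.
P(skarn | evidence) ≈ 0.0053475 / 0.041459 ≈ 0.129
P(pegmatite | evidence) ≈ 0.031616 / 0.041459 ≈ 0.763
P(epithermal gold | evidence) ≈ 0.0044954 / 0.041459 ≈ 0.108
The largest is 0.763, so pegmatite is most probable.

pegmatite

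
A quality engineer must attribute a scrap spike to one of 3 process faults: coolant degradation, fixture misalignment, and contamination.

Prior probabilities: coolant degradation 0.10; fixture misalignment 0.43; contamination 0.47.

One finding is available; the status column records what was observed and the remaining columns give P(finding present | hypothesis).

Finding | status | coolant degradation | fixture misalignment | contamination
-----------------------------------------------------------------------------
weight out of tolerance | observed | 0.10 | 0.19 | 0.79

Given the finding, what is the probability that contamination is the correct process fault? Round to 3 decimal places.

0.802

By Bayes' rule, the unnormalized weight for each hypothesis is prior × likelihood:
  coolant degradation: 0.10 × 0.10 = 0.01
  fixture misalignment: 0.43 × 0.19 = 0.0817
  contamination: 0.47 × 0.79 = 0.3713
Marginal likelihood of the evidence = 0.463.
P(contamination | evidence) = 0.3713 / 0.463 ≈ 0.802.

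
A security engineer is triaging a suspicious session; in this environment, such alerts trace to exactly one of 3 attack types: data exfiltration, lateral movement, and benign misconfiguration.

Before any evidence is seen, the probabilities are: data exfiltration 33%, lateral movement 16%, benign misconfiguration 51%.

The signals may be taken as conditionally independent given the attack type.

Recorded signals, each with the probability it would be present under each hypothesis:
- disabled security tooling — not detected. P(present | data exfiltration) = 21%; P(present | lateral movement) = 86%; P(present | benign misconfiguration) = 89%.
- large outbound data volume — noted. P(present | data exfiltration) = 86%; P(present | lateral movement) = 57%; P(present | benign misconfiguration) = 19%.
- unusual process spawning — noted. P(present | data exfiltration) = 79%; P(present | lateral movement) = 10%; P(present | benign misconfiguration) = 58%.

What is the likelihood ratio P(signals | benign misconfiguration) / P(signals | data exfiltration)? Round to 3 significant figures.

0.0226

The Bayes factor is the ratio of the joint likelihoods of the signal pattern under the two hypotheses (using 1 − P(present | H) for each absent signal).
  benign misconfiguration: (1 − 0.89) × 0.19 × 0.58 = 0.012122
  data exfiltration: (1 − 0.21) × 0.86 × 0.79 = 0.53673
Bayes factor = 0.012122 / 0.53673 ≈ 0.0226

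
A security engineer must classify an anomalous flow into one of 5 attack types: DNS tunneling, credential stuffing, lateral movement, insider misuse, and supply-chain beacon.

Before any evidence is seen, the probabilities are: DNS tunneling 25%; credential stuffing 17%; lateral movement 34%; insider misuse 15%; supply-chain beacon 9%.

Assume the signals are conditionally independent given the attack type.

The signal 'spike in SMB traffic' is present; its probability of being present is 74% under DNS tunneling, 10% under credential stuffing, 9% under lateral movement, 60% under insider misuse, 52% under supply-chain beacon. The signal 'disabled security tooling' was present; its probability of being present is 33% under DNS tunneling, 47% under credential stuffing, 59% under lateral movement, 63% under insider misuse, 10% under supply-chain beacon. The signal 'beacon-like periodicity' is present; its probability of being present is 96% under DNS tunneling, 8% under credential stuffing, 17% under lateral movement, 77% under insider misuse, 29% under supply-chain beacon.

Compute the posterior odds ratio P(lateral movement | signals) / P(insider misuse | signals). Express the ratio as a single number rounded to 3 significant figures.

The normalizing constant cancels in an odds ratio, so compute prior × likelihood for the two hypotheses only:
  lateral movement: 0.34 × 0.09 × 0.59 × 0.17 = 0.0030692
  insider misuse: 0.15 × 0.60 × 0.63 × 0.77 = 0.043659
Odds(lateral movement : insider misuse) = 0.0030692 / 0.043659 ≈ 0.0703.

0.0703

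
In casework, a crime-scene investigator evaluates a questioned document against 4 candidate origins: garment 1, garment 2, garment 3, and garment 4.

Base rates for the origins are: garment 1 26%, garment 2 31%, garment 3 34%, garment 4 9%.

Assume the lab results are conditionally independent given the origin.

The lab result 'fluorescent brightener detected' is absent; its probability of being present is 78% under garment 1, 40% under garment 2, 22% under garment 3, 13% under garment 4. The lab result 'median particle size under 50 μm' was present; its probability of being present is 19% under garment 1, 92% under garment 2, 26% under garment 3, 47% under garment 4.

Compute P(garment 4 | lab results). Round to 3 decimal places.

By Bayes' rule with conditional independence, the unnormalized weight for each hypothesis is prior × ∏ likelihoods (using 1 − P(present | H) for each absent lab result):
  garment 1: 0.26 × (1 − 0.78) × 0.19 = 0.010868
  garment 2: 0.31 × (1 − 0.40) × 0.92 = 0.17112
  garment 3: 0.34 × (1 − 0.22) × 0.26 = 0.068952
  garment 4: 0.09 × (1 − 0.13) × 0.47 = 0.036801
Normalizing constant Z = 0.010868 + 0.17112 + 0.068952 + 0.036801 = 0.28774.
P(garment 4 | evidence) = 0.036801 / 0.28774 ≈ 0.128.

0.128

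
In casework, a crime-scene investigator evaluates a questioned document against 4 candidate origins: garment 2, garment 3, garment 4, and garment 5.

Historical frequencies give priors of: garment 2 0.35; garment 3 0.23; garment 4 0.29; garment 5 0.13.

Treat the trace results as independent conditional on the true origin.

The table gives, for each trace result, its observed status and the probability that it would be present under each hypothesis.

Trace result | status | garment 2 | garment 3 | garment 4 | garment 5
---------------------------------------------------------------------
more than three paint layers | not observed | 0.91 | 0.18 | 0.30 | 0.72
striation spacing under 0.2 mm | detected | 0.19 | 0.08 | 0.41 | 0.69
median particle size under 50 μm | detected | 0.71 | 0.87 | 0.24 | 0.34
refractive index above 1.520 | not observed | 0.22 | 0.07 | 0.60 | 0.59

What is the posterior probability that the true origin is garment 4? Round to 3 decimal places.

0.296

For each hypothesis, the unnormalized posterior weight is prior × product of the trace result likelihoods (using 1 − P(present | H) for each absent trace result):
  garment 2: 0.35 × (1 − 0.91) × 0.19 × 0.71 × (1 − 0.22) = 0.0033145
  garment 3: 0.23 × (1 − 0.18) × 0.08 × 0.87 × (1 − 0.07) = 0.012208
  garment 4: 0.29 × (1 − 0.30) × 0.41 × 0.24 × (1 − 0.60) = 0.0079901
  garment 5: 0.13 × (1 − 0.72) × 0.69 × 0.34 × (1 − 0.59) = 0.0035012
Normalizing constant Z = 0.0033145 + 0.012208 + 0.0079901 + 0.0035012 = 0.027013.
P(garment 4 | evidence) = 0.0079901 / 0.027013 ≈ 0.296.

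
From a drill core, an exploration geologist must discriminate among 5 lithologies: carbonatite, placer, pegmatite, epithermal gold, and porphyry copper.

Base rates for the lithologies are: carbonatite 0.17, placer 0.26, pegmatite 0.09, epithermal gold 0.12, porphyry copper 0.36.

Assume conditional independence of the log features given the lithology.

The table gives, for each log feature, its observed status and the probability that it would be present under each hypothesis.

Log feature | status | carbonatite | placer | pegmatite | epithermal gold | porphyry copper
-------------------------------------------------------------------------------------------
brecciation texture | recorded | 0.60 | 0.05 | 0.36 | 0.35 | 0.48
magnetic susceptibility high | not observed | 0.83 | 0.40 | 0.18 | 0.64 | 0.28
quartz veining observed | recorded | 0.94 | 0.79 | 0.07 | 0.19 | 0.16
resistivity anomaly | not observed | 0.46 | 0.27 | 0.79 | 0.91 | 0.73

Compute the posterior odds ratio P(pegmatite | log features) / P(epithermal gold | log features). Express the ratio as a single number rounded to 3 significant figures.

1.51

The normalizing constant cancels in an odds ratio, so compute prior × likelihood for the two hypotheses only (using 1 − P(present | H) for each absent log feature):
  pegmatite: 0.09 × 0.36 × (1 − 0.18) × 0.07 × (1 − 0.79) = 0.00039055
  epithermal gold: 0.12 × 0.35 × (1 − 0.64) × 0.19 × (1 − 0.91) = 0.00025855
Posterior odds = 0.00039055 / 0.00025855 ≈ 1.51.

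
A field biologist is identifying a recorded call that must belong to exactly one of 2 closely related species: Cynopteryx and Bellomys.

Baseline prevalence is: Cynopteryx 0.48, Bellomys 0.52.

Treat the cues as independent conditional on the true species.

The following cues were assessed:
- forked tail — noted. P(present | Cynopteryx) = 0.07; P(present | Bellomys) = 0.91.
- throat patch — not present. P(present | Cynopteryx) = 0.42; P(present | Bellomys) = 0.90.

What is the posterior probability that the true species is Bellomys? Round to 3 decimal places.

0.708

For each hypothesis, the unnormalized posterior weight is prior × product of the cue likelihoods (using 1 − P(present | H) for each absent cue):
  Cynopteryx: 0.48 × 0.07 × (1 − 0.42) = 0.019488
  Bellomys: 0.52 × 0.91 × (1 − 0.90) = 0.04732
Marginal likelihood of the evidence = 0.066808.
P(Bellomys | evidence) = 0.04732 / 0.066808 ≈ 0.708.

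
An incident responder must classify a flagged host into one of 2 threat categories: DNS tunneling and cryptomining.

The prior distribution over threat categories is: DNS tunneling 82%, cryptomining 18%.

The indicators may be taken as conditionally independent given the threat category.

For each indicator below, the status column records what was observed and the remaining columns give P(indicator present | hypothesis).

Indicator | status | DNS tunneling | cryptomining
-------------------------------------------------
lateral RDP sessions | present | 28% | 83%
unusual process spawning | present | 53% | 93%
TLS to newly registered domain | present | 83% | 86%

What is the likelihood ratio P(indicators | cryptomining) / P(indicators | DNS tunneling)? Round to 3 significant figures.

5.39

The Bayes factor is the ratio of the joint likelihoods of the indicator pattern under the two hypotheses.
  cryptomining: 0.83 × 0.93 × 0.86 = 0.66383
  DNS tunneling: 0.28 × 0.53 × 0.83 = 0.12317
Bayes factor = 0.66383 / 0.12317 ≈ 5.39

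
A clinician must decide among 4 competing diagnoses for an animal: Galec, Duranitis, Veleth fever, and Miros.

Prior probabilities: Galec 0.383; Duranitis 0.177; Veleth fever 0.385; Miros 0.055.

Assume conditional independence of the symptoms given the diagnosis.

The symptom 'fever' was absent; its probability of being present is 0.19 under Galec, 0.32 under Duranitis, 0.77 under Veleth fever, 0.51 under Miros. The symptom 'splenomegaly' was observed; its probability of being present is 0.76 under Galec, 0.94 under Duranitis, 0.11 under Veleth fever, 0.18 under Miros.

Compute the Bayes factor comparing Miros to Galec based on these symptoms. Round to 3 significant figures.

0.143

Joint likelihood of the symptom pattern under each hypothesis (using 1 − P(present | H) for each absent symptom):
  Miros: (1 − 0.51) × 0.18 = 0.0882
  Galec: (1 − 0.19) × 0.76 = 0.6156
Bayes factor = 0.0882 / 0.6156 ≈ 0.143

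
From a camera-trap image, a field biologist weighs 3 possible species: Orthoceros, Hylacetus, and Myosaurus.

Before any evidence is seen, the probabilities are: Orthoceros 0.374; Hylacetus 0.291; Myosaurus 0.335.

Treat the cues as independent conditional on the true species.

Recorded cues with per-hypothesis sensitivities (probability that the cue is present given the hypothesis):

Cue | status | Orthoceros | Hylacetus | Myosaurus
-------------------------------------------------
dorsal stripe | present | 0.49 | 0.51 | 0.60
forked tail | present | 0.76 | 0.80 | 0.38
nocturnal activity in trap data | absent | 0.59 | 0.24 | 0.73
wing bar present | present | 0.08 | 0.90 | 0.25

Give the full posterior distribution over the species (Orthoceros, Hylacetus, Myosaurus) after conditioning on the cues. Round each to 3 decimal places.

0.050, 0.893, 0.057

By Bayes' rule with conditional independence, the unnormalized weight for each hypothesis is prior × ∏ likelihoods (using 1 − P(present | H) for each absent cue):
  Orthoceros: 0.374 × 0.49 × 0.76 × (1 − 0.59) × 0.08 = 0.0045683
  Hylacetus: 0.291 × 0.51 × 0.80 × (1 − 0.24) × 0.90 = 0.08121
  Myosaurus: 0.335 × 0.60 × 0.38 × (1 − 0.73) × 0.25 = 0.0051557
The unnormalized weights sum to 0.090934.
P(Orthoceros | evidence) = 0.0045683 / 0.090934 ≈ 0.050
P(Hylacetus | evidence) = 0.08121 / 0.090934 ≈ 0.893
P(Myosaurus | evidence) = 0.0051557 / 0.090934 ≈ 0.057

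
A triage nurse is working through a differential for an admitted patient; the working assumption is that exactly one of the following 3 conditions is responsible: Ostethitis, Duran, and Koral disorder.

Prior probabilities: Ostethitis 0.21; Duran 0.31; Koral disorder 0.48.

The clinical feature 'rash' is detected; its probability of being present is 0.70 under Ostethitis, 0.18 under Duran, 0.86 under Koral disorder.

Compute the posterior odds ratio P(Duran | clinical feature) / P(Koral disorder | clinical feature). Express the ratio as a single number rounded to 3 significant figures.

0.135

Posterior odds equal prior odds times the likelihood ratio; only the two competing hypotheses matter.
  Duran: 0.31 × 0.18 = 0.0558
  Koral disorder: 0.48 × 0.86 = 0.4128
Posterior odds = 0.0558 / 0.4128 ≈ 0.135.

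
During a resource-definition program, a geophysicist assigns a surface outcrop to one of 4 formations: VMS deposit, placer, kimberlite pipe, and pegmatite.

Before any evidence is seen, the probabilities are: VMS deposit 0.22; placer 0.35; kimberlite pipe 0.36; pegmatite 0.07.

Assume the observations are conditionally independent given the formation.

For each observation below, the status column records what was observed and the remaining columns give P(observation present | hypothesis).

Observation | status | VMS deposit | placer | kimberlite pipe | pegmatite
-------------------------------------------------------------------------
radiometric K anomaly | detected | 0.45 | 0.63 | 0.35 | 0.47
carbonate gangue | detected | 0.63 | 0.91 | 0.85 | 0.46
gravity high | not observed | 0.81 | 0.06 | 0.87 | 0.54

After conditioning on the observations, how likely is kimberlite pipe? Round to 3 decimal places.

0.063

For each hypothesis, the unnormalized posterior weight is prior × product of the observation likelihoods (using 1 − P(present | H) for each absent observation):
  VMS deposit: 0.22 × 0.45 × 0.63 × (1 − 0.81) = 0.01185
  placer: 0.35 × 0.63 × 0.91 × (1 − 0.06) = 0.18862
  kimberlite pipe: 0.36 × 0.35 × 0.85 × (1 − 0.87) = 0.013923
  pegmatite: 0.07 × 0.47 × 0.46 × (1 − 0.54) = 0.0069616
The unnormalized weights sum to 0.22135.
P(kimberlite pipe | evidence) = 0.013923 / 0.22135 ≈ 0.063.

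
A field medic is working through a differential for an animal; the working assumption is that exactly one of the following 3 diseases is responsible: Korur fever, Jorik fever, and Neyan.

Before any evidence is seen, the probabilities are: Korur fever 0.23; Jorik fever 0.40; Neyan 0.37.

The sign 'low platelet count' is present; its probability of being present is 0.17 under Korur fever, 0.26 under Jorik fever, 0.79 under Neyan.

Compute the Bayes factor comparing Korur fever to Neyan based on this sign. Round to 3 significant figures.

0.215

Likelihood of this sign under each hypothesis:
  Korur fever: 0.17
  Neyan: 0.79
Bayes factor = 0.17 / 0.79 ≈ 0.215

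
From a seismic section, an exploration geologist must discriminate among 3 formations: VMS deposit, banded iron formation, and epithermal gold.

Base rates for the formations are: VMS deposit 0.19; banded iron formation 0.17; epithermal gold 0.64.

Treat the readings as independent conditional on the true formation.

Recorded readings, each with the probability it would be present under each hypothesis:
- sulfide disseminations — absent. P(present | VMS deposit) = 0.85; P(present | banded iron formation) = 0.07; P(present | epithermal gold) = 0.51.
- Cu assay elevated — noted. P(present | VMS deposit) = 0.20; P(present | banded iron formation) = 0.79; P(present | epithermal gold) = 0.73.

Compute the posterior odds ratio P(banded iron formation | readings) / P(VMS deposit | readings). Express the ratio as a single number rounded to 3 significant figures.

21.9

Unnormalized posterior weight (prior times the reading likelihoods) for each of the two hypotheses (using 1 − P(present | H) for each absent reading):
  banded iron formation: 0.17 × (1 − 0.07) × 0.79 = 0.1249
  VMS deposit: 0.19 × (1 − 0.85) × 0.20 = 0.0057
Posterior odds = 0.1249 / 0.0057 ≈ 21.9.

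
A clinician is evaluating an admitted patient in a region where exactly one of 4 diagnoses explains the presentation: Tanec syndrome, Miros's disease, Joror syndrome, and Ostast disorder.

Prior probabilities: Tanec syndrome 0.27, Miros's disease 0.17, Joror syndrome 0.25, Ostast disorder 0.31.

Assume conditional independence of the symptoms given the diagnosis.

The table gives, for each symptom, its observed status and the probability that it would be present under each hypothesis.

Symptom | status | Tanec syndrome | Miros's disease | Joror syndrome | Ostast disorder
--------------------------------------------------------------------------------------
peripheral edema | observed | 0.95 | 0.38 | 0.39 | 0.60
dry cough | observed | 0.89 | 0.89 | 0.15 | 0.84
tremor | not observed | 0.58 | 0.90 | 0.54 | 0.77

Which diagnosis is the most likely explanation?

Multiply each prior by the joint likelihood of the symptom pattern (using 1 − P(present | H) for each absent symptom):
  Tanec syndrome: 0.27 × 0.95 × 0.89 × (1 − 0.58) = 0.09588
  Miros's disease: 0.17 × 0.38 × 0.89 × (1 − 0.90) = 0.0057494
  Joror syndrome: 0.25 × 0.39 × 0.15 × (1 − 0.54) = 0.0067275
  Ostast disorder: 0.31 × 0.60 × 0.84 × (1 − 0.77) = 0.035935
Marginal likelihood of the evidence = 0.14429.
P(Tanec syndrome | evidence) ≈ 0.09588 / 0.14429 ≈ 0.664
P(Miros's disease | evidence) ≈ 0.0057494 / 0.14429 ≈ 0.040
P(Joror syndrome | evidence) ≈ 0.0067275 / 0.14429 ≈ 0.047
P(Ostast disorder | evidence) ≈ 0.035935 / 0.14429 ≈ 0.249
The largest is 0.664, so Tanec syndrome is most probable.

Tanec syndrome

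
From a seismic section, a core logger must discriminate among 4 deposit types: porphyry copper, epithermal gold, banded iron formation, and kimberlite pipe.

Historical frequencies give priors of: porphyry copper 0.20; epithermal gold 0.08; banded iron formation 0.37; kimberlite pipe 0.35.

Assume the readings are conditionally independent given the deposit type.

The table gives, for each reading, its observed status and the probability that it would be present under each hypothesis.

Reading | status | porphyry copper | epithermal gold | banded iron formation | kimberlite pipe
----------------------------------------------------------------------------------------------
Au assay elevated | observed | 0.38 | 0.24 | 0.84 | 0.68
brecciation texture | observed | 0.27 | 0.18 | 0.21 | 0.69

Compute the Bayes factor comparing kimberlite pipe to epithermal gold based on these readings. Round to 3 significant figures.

10.9

Take the product of per-reading likelihoods under each hypothesis, then divide.
  kimberlite pipe: 0.68 × 0.69 = 0.4692
  epithermal gold: 0.24 × 0.18 = 0.0432
Bayes factor = 0.4692 / 0.0432 ≈ 10.9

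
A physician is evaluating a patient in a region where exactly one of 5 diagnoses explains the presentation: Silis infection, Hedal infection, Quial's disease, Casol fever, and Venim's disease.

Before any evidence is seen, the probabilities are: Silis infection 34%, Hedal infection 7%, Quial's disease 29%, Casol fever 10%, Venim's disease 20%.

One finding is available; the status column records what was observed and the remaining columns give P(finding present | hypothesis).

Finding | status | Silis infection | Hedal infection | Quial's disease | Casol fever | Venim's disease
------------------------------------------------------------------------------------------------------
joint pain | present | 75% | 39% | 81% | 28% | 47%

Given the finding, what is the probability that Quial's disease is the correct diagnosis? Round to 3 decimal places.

For each hypothesis, the unnormalized posterior weight is prior × likelihood:
  Silis infection: 0.34 × 0.75 = 0.255
  Hedal infection: 0.07 × 0.39 = 0.0273
  Quial's disease: 0.29 × 0.81 = 0.2349
  Casol fever: 0.10 × 0.28 = 0.028
  Venim's disease: 0.20 × 0.47 = 0.094
Normalizing constant Z = 0.255 + 0.0273 + 0.2349 + 0.028 + 0.094 = 0.6392.
P(Quial's disease | evidence) = 0.2349 / 0.6392 ≈ 0.367.

0.367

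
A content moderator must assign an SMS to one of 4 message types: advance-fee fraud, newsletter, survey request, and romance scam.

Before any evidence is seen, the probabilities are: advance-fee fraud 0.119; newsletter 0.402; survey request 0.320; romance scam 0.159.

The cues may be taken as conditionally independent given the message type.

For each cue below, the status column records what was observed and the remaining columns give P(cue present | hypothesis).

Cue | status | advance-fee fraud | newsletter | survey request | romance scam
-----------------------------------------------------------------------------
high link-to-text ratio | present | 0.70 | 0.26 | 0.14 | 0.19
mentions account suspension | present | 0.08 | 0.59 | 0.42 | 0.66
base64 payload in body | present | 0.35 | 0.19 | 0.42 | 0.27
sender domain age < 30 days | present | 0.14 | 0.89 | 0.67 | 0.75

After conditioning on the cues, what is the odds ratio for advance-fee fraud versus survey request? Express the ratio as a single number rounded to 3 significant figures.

0.0617

Unnormalized posterior weight (prior times the cue likelihoods) for each of the two hypotheses:
  advance-fee fraud: 0.119 × 0.70 × 0.08 × 0.35 × 0.14 = 0.00032654
  survey request: 0.320 × 0.14 × 0.42 × 0.42 × 0.67 = 0.0052948
Posterior odds = 0.00032654 / 0.0052948 ≈ 0.0617.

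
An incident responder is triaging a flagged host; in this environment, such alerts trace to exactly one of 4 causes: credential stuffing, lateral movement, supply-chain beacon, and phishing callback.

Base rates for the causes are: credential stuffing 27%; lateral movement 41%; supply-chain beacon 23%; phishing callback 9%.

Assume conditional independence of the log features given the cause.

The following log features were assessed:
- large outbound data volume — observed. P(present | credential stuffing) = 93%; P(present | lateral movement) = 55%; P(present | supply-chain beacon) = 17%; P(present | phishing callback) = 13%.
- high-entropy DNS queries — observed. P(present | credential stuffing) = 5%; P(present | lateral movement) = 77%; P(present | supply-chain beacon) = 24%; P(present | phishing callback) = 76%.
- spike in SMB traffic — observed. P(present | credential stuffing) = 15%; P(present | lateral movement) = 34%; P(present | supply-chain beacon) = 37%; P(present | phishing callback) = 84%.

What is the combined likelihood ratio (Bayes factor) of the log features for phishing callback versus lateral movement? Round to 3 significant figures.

Joint likelihood of the log feature pattern under each hypothesis:
  phishing callback: 0.13 × 0.76 × 0.84 = 0.082992
  lateral movement: 0.55 × 0.77 × 0.34 = 0.14399
Bayes factor = 0.082992 / 0.14399 ≈ 0.576

0.576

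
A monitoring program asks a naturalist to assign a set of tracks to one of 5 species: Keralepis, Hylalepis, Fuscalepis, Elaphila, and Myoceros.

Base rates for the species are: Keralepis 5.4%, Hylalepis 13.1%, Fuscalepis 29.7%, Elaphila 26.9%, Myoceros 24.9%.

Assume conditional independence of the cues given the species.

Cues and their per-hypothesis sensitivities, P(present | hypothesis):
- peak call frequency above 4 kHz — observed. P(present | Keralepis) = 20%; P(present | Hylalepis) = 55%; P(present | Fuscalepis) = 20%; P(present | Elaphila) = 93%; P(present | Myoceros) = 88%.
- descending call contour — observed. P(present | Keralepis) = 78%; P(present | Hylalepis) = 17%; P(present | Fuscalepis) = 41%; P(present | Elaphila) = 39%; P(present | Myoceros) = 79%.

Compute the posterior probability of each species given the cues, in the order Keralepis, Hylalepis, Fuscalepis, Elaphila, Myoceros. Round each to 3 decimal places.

By Bayes' rule with conditional independence, the unnormalized weight for each hypothesis is prior × ∏ likelihoods:
  Keralepis: 0.054 × 0.20 × 0.78 = 0.008424
  Hylalepis: 0.131 × 0.55 × 0.17 = 0.012249
  Fuscalepis: 0.297 × 0.20 × 0.41 = 0.024354
  Elaphila: 0.269 × 0.93 × 0.39 = 0.097566
  Myoceros: 0.249 × 0.88 × 0.79 = 0.1731
Marginal likelihood of the evidence = 0.3157.
P(Keralepis | evidence) = 0.008424 / 0.3157 ≈ 0.027
P(Hylalepis | evidence) = 0.012249 / 0.3157 ≈ 0.039
P(Fuscalepis | evidence) = 0.024354 / 0.3157 ≈ 0.077
P(Elaphila | evidence) = 0.097566 / 0.3157 ≈ 0.309
P(Myoceros | evidence) = 0.1731 / 0.3157 ≈ 0.548

0.027, 0.039, 0.077, 0.309, 0.548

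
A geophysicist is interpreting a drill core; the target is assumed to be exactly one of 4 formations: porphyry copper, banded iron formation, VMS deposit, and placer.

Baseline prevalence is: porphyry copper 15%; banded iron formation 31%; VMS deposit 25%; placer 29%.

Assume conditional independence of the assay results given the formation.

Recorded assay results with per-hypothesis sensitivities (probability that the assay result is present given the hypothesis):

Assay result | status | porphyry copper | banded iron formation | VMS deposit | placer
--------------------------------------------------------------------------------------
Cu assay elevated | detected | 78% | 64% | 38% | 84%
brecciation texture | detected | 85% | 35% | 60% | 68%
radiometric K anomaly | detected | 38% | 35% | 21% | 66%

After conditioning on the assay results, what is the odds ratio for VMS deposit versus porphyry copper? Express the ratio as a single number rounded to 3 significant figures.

0.317

Unnormalized posterior weight (prior times the assay result likelihoods) for each of the two hypotheses:
  VMS deposit: 0.25 × 0.38 × 0.60 × 0.21 = 0.01197
  porphyry copper: 0.15 × 0.78 × 0.85 × 0.38 = 0.037791
Odds(VMS deposit : porphyry copper) = 0.01197 / 0.037791 ≈ 0.317.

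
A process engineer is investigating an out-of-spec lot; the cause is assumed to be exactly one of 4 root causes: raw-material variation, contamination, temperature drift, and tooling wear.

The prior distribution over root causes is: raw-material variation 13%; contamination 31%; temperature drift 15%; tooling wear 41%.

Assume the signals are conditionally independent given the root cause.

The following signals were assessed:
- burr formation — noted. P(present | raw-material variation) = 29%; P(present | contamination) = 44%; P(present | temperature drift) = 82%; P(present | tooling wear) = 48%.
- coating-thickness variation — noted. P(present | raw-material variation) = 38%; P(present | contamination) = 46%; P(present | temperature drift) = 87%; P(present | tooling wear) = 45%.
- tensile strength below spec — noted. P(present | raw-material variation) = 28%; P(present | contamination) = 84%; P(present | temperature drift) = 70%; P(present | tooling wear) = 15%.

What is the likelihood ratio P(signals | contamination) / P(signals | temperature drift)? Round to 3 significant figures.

0.340

Take the product of per-signal likelihoods under each hypothesis, then divide.
  contamination: 0.44 × 0.46 × 0.84 = 0.17002
  temperature drift: 0.82 × 0.87 × 0.70 = 0.49938
Bayes factor = 0.17002 / 0.49938 ≈ 0.340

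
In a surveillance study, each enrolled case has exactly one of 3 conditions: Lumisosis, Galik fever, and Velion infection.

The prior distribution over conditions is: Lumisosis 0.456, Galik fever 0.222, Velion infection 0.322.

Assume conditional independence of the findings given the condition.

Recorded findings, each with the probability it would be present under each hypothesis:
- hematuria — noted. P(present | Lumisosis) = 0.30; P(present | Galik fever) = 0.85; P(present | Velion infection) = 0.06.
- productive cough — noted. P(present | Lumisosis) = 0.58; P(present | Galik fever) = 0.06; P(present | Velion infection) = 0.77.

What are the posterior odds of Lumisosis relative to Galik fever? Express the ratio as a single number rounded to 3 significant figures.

Unnormalized posterior weight (prior times the finding likelihoods) for each of the two hypotheses:
  Lumisosis: 0.456 × 0.30 × 0.58 = 0.079344
  Galik fever: 0.222 × 0.85 × 0.06 = 0.011322
Posterior odds = 0.079344 / 0.011322 ≈ 7.01.

7.01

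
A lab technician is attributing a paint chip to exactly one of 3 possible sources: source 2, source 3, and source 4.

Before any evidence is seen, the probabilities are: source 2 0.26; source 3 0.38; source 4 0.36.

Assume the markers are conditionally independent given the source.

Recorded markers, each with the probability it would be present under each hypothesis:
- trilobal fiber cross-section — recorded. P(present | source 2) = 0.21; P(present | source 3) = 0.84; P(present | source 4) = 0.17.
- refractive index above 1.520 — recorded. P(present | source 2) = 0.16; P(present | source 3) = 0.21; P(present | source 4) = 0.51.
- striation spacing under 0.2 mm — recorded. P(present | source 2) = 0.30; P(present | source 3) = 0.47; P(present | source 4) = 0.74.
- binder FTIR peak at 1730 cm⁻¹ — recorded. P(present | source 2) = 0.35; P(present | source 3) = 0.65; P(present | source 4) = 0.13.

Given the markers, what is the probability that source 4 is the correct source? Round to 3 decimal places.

By Bayes' rule with conditional independence, the unnormalized weight for each hypothesis is prior × ∏ likelihoods:
  source 2: 0.26 × 0.21 × 0.16 × 0.30 × 0.35 = 0.00091728
  source 3: 0.38 × 0.84 × 0.21 × 0.47 × 0.65 = 0.020478
  source 4: 0.36 × 0.17 × 0.51 × 0.74 × 0.13 = 0.0030026
Normalizing constant Z = 0.00091728 + 0.020478 + 0.0030026 = 0.024398.
P(source 4 | evidence) = 0.0030026 / 0.024398 ≈ 0.123.

0.123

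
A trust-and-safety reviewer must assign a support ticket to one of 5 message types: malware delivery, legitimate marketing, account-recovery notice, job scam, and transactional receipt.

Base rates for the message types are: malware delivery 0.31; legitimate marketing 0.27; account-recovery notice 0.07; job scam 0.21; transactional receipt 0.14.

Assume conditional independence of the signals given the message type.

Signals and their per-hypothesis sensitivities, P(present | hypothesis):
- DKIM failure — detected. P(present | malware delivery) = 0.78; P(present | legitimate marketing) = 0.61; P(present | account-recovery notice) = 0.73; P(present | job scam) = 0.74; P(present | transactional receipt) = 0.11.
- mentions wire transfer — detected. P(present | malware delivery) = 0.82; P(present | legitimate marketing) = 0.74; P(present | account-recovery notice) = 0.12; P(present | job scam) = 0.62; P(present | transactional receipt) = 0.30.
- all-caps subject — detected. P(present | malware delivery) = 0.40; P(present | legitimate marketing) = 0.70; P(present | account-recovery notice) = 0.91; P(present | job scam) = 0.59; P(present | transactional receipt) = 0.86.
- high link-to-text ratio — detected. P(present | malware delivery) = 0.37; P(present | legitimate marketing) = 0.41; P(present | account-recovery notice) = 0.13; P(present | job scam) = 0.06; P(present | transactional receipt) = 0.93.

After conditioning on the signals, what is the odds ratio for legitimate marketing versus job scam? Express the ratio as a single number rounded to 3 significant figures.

The normalizing constant cancels in an odds ratio, so compute prior × likelihood for the two hypotheses only:
  legitimate marketing: 0.27 × 0.61 × 0.74 × 0.70 × 0.41 = 0.034979
  job scam: 0.21 × 0.74 × 0.62 × 0.59 × 0.06 = 0.0034107
Posterior odds = 0.034979 / 0.0034107 ≈ 10.3.

10.3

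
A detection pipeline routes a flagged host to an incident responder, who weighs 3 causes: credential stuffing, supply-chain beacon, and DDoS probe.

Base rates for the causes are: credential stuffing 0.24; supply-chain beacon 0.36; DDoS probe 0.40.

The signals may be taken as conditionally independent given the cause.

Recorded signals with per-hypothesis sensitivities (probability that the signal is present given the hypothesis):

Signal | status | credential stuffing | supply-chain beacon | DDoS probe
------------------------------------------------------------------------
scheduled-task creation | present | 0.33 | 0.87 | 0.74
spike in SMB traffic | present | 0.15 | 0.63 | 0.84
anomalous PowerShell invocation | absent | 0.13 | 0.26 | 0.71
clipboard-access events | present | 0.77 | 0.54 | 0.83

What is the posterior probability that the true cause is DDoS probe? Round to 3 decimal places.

0.408

By Bayes' rule with conditional independence, the unnormalized weight for each hypothesis is prior × ∏ likelihoods (using 1 − P(present | H) for each absent signal):
  credential stuffing: 0.24 × 0.33 × 0.15 × (1 − 0.13) × 0.77 = 0.0079584
  supply-chain beacon: 0.36 × 0.87 × 0.63 × (1 − 0.26) × 0.54 = 0.078847
  DDoS probe: 0.40 × 0.74 × 0.84 × (1 − 0.71) × 0.83 = 0.059848
The unnormalized weights sum to 0.14665.
P(DDoS probe | evidence) = 0.059848 / 0.14665 ≈ 0.408.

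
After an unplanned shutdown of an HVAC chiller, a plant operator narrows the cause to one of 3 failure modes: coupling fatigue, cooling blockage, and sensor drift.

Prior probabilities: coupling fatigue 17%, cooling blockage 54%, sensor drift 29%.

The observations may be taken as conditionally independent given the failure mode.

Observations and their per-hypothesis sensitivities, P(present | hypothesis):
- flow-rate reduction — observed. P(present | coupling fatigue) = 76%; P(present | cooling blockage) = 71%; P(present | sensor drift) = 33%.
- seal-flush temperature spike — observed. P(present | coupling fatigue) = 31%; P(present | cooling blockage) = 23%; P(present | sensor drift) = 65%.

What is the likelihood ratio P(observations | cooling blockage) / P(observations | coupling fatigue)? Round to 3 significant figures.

Joint likelihood of the evidence pattern under each hypothesis:
  cooling blockage: 0.71 × 0.23 = 0.1633
  coupling fatigue: 0.76 × 0.31 = 0.2356
Bayes factor = 0.1633 / 0.2356 ≈ 0.693

0.693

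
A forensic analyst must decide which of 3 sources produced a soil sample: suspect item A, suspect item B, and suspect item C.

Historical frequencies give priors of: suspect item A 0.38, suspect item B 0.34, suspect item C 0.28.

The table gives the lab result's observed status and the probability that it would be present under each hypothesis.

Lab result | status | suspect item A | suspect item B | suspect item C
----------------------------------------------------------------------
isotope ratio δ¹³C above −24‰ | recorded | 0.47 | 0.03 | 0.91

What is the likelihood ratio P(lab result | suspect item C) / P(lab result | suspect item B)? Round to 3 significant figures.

30.3

The Bayes factor is the ratio of the two likelihoods.
  suspect item C: 0.91
  suspect item B: 0.03
Bayes factor = 0.91 / 0.03 ≈ 30.3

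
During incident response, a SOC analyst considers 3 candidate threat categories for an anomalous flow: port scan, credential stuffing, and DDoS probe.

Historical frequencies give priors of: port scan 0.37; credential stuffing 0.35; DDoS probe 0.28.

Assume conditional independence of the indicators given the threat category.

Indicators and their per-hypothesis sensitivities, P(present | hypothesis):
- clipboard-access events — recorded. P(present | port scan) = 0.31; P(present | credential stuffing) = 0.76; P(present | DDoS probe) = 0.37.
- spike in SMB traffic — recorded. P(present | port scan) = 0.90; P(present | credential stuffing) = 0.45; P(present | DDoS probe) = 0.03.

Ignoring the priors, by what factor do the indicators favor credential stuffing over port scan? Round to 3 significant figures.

The Bayes factor is the ratio of the joint likelihoods of the indicator pattern under the two hypotheses.
  credential stuffing: 0.76 × 0.45 = 0.342
  port scan: 0.31 × 0.90 = 0.279
Bayes factor = 0.342 / 0.279 ≈ 1.23

1.23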